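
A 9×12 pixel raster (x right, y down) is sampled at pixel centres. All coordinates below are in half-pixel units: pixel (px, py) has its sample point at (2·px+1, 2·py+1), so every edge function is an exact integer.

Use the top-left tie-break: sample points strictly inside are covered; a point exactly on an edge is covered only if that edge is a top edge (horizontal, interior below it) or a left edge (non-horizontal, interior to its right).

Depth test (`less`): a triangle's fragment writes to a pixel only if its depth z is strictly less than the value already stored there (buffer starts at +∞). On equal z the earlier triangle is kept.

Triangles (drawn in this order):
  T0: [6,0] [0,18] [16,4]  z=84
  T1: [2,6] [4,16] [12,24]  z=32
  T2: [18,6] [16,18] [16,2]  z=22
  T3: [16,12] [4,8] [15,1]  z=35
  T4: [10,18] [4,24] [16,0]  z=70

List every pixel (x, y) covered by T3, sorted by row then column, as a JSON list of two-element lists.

T0:
  2·area = 204  (B↔C swapped to make it positive)
  edge (6, 0)→(16, 4): d=(10,4) right/bottom  bias=-1
  edge (16, 4)→(0, 18): d=(-16,14) right/bottom  bias=-1
  edge (0, 18)→(6, 0): d=(6,-18) top-left  bias=+0
    (3,0)@(7, 1): e=[6,174,24] → █
    (4,0)@(9, 1): e=[-2,146,60] → ·
    (2,1)@(5, 3): e=[34,170,0] → █  [on edge]
    (4,1)@(9, 3): e=[18,114,72] → █
    (5,1)@(11, 3): e=[10,86,108] → █
    (6,1)@(13, 3): e=[2,58,144] → █
    (7,1)@(15, 3): e=[-6,30,180] → ·
    (2,2)@(5, 5): e=[54,138,12] → █
    (7,2)@(15, 5): e=[14,-2,192] → ·
    (2,3)@(5, 7): e=[74,106,24] → █
    (6,3)@(13, 7): e=[42,-6,168] → ·
    (1,4)@(3, 9): e=[102,102,0] → █  [on edge]
    (0,7)@(1, 15): e=[170,34,0] → █  [on edge]
  covered (27 px):
    · · · █ · · · · ·
    · · █ █ █ █ █ · ·
    · · █ █ █ █ █ · ·
    · · █ █ █ █ · · ·
    · █ █ █ █ · · · ·
    · █ █ █ · · · · ·
    · █ █ · · · · · ·
    █ █ · · · · · · ·
    █ · · · · · · · ·
    · · · · · · · · ·
    · · · · · · · · ·
    · · · · · · · · ·
T1:
  2·area = 64  (B↔C swapped to make it positive)
  edge (2, 6)→(12, 24): d=(10,18) right/bottom  bias=-1
  edge (12, 24)→(4, 16): d=(-8,-8) top-left  bias=+0
  edge (4, 16)→(2, 6): d=(-2,-10) top-left  bias=+0
    (0,0)@(1, 1): e=[-32,96,0] → ·  [on edge]
    (1,4)@(3, 9): e=[12,48,4] → █
    (2,4)@(5, 9): e=[-24,64,24] → ·
    (1,5)@(3, 11): e=[32,32,0] → █  [on edge]
    (2,5)@(5, 11): e=[-4,48,20] → ·
    (0,6)@(1, 13): e=[88,0,-24] → ·  [on edge]
    (1,6)@(3, 13): e=[52,16,-4] → ·
    (2,6)@(5, 13): e=[16,32,16] → █
    (3,6)@(7, 13): e=[-20,48,36] → ·
    (1,7)@(3, 15): e=[72,0,-8] → ·  [on edge]
    (2,7)@(5, 15): e=[36,16,12] → █
    (3,7)@(7, 15): e=[0,32,32] → ·  [on edge]
    (2,8)@(5, 17): e=[56,0,8] → █  [on edge]
    (3,9)@(7, 19): e=[40,0,24] → █  [on edge]
    (2,10)@(5, 21): e=[96,-32,0] → ·  [on edge]
    (4,10)@(9, 21): e=[24,0,40] → █  [on edge]
    (5,11)@(11, 23): e=[8,0,56] → █  [on edge]
  covered (10 px):
    · · · · · · · · ·
    · · · · · · · · ·
    · · · · · · · · ·
    · · · · · · · · ·
    · █ · · · · · · ·
    · █ · · · · · · ·
    · · █ · · · · · ·
    · · █ · · · · · ·
    · · █ █ · · · · ·
    · · · █ █ · · · ·
    · · · · █ · · · ·
    · · · · · █ · · ·
T2:
  2·area = 32
  edge (18, 6)→(16, 18): d=(-2,12) right/bottom  bias=-1
  edge (16, 18)→(16, 2): d=(0,-16) top-left  bias=+0
  edge (16, 2)→(18, 6): d=(2,4) right/bottom  bias=-1
    (8,2)@(17, 5): e=[14,16,2] → █
    (8,3)@(17, 7): e=[10,16,6] → █
    (8,4)@(17, 9): e=[6,16,10] → █
    (8,5)@(17, 11): e=[2,16,14] → █
    (8,6)@(17, 13): e=[-2,16,18] → ·
  covered (4 px):
    · · · · · · · · ·
    · · · · · · · · ·
    · · · · · · · · █
    · · · · · · · · █
    · · · · · · · · █
    · · · · · · · · █
    · · · · · · · · ·
    · · · · · · · · ·
    · · · · · · · · ·
    · · · · · · · · ·
    · · · · · · · · ·
    · · · · · · · · ·
T3:
  2·area = 128
  edge (16, 12)→(4, 8): d=(-12,-4) top-left  bias=+0
  edge (4, 8)→(15, 1): d=(11,-7) top-left  bias=+0
  edge (15, 1)→(16, 12): d=(1,11) right/bottom  bias=-1
    (7,0)@(15, 1): e=[128,0,0] → ·  [on edge]
    (6,1)@(13, 3): e=[96,8,24] → █
    (7,1)@(15, 3): e=[104,22,2] → █
    (8,1)@(17, 3): e=[112,36,-20] → ·
    (4,2)@(9, 5): e=[56,2,70] → █
    (5,2)@(11, 5): e=[64,16,48] → █
    (8,2)@(17, 5): e=[88,58,-18] → ·
    (0,3)@(1, 7): e=[0,-32,160] → ·  [on edge]
    (3,3)@(7, 7): e=[24,10,94] → █
    (8,3)@(17, 7): e=[64,80,-16] → ·
    (3,4)@(7, 9): e=[0,32,96] → █  [on edge]
    (8,4)@(17, 9): e=[40,102,-14] → ·
    (6,5)@(13, 11): e=[0,96,32] → █  [on edge]
    (8,11)@(17, 23): e=[-128,256,0] → ·  [on edge]
  covered (18 px):
    · · · · · · · · ·
    · · · · · · █ █ ·
    · · · · █ █ █ █ ·
    · · · █ █ █ █ █ ·
    · · · █ █ █ █ █ ·
    · · · · · · █ █ ·
    · · · · · · · · ·
    · · · · · · · · ·
    · · · · · · · · ·
    · · · · · · · · ·
    · · · · · · · · ·
    · · · · · · · · ·
T4:
  2·area = 72
  edge (10, 18)→(4, 24): d=(-6,6) right/bottom  bias=-1
  edge (4, 24)→(16, 0): d=(12,-24) top-left  bias=+0
  edge (16, 0)→(10, 18): d=(-6,18) right/bottom  bias=-1
    (7,1)@(15, 3): e=[60,12,0] → ·  [on edge]
    (6,3)@(13, 7): e=[48,12,12] → █
    (7,3)@(15, 7): e=[36,60,-24] → ·
    (6,4)@(13, 9): e=[36,36,0] → ·  [on edge]
    (5,5)@(11, 11): e=[36,12,24] → █
    (6,5)@(13, 11): e=[24,60,-12] → ·
    (8,5)@(17, 11): e=[0,156,-84] → ·  [on edge]
    (5,6)@(11, 13): e=[24,36,12] → █
    (6,6)@(13, 13): e=[12,84,-24] → ·
    (7,6)@(15, 13): e=[0,132,-60] → ·  [on edge]
    (4,7)@(9, 15): e=[24,12,36] → █
    (5,7)@(11, 15): e=[12,60,0] → ·  [on edge]
    (6,7)@(13, 15): e=[0,108,-36] → ·  [on edge]
    (5,8)@(11, 17): e=[0,84,-12] → ·  [on edge]
    (4,9)@(9, 19): e=[0,60,12] → ·  [on edge]
    (3,10)@(7, 21): e=[0,36,36] → ·  [on edge]
    (4,10)@(9, 21): e=[-12,84,0] → ·  [on edge]
    (2,11)@(5, 23): e=[0,12,60] → ·  [on edge]
  covered (6 px):
    · · · · · · · · ·
    · · · · · · · · ·
    · · · · · · · · ·
    · · · · · · █ · ·
    · · · · · · · · ·
    · · · · · █ · · ·
    · · · · · █ · · ·
    · · · · █ · · · ·
    · · · · █ · · · ·
    · · · █ · · · · ·
    · · · · · · · · ·
    · · · · · · · · ·

Final: [[6,1],[7,1],[4,2],[5,2],[6,2],[7,2],[3,3],[4,3],[5,3],[6,3],[7,3],[3,4],[4,4],[5,4],[6,4],[7,4],[6,5],[7,5]]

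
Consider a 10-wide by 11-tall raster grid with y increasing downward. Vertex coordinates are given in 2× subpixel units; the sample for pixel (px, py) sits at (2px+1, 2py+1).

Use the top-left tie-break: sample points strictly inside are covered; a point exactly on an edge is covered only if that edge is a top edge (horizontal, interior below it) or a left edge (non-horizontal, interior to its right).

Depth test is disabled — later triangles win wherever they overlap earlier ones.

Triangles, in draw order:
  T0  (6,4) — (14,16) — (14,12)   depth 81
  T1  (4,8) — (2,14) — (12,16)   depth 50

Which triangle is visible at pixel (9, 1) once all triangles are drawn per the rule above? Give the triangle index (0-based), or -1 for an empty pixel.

T0:
  2·area = 32  (B↔C swapped to make it positive)
  edge (6, 4)→(14, 12): d=(8,8) right/bottom  bias=-1
  edge (14, 12)→(14, 16): d=(0,4) right/bottom  bias=-1
  edge (14, 16)→(6, 4): d=(-8,-12) top-left  bias=+0
    (1,0)@(3, 1): e=[0,44,-12] → ·  [on edge]
    (2,1)@(5, 3): e=[0,36,-4] → ·  [on edge]
    (3,2)@(7, 5): e=[0,28,4] → ·  [on edge]
    (4,3)@(9, 7): e=[0,20,12] → ·  [on edge]
    (5,4)@(11, 9): e=[0,12,20] → ·  [on edge]
    (5,5)@(11, 11): e=[16,12,4] → █
    (6,5)@(13, 11): e=[0,4,28] → ·  [on edge]
    (5,6)@(11, 13): e=[32,12,-12] → ·
    (6,6)@(13, 13): e=[16,4,12] → █
    (7,6)@(15, 13): e=[0,-4,36] → ·  [on edge]
    (6,7)@(13, 15): e=[32,4,-4] → ·
    (8,7)@(17, 15): e=[0,-12,44] → ·  [on edge]
    (9,8)@(19, 17): e=[0,-20,52] → ·  [on edge]
  covered (2 px):
    · · · · · · · · · ·
    · · · · · · · · · ·
    · · · · · · · · · ·
    · · · · · · · · · ·
    · · · · · · · · · ·
    · · · · · █ · · · ·
    · · · · · · █ · · ·
    · · · · · · · · · ·
    · · · · · · · · · ·
    · · · · · · · · · ·
    · · · · · · · · · ·
T1:
  2·area = 64  (B↔C swapped to make it positive)
  edge (4, 8)→(12, 16): d=(8,8) right/bottom  bias=-1
  edge (12, 16)→(2, 14): d=(-10,-2) top-left  bias=+0
  edge (2, 14)→(4, 8): d=(2,-6) top-left  bias=+0
    (0,2)@(1, 5): e=[0,88,-24] → ·  [on edge]
    (2,2)@(5, 5): e=[-32,96,0] → ·  [on edge]
    (1,3)@(3, 7): e=[0,72,-8] → ·  [on edge]
    (2,4)@(5, 9): e=[0,56,8] → ·  [on edge]
    (1,5)@(3, 11): e=[32,32,0] → █  [on edge]
    (2,5)@(5, 11): e=[16,36,12] → █
    (3,5)@(7, 11): e=[0,40,24] → ·  [on edge]
    (1,6)@(3, 13): e=[48,12,4] → █
    (3,6)@(7, 13): e=[16,20,28] → █
    (4,6)@(9, 13): e=[0,24,40] → ·  [on edge]
    (1,7)@(3, 15): e=[64,-8,8] → ·
    (2,7)@(5, 15): e=[48,-4,20] → ·
    (3,7)@(7, 15): e=[32,0,32] → █  [on edge]
    (5,7)@(11, 15): e=[0,8,56] → ·  [on edge]
    (0,8)@(1, 17): e=[96,-32,0] → ·  [on edge]
    (6,8)@(13, 17): e=[0,-8,72] → ·  [on edge]
    (8,8)@(17, 17): e=[-32,0,96] → ·  [on edge]
    (7,9)@(15, 19): e=[0,-24,88] → ·  [on edge]
    (8,10)@(17, 21): e=[0,-40,104] → ·  [on edge]
  covered (7 px):
    · · · · · · · · · ·
    · · · · · · · · · ·
    · · · · · · · · · ·
    · · · · · · · · · ·
    · · · · · · · · · ·
    · █ █ · · · · · · ·
    · █ █ █ · · · · · ·
    · · · █ █ · · · · ·
    · · · · · · · · · ·
    · · · · · · · · · ·
    · · · · · · · · · ·

Z-buffer (winner per pixel, '.' = empty):
  . . . . . . . . . .
  . . . . . . . . . .
  . . . . . . . . . .
  . . . . . . . . . .
  . . . . . . . . . .
  . 1 1 . . 0 . . . .
  . 1 1 1 . . 0 . . .
  . . . 1 1 . . . . .
  . . . . . . . . . .
  . . . . . . . . . .
  . . . . . . . . . .

Answer: -1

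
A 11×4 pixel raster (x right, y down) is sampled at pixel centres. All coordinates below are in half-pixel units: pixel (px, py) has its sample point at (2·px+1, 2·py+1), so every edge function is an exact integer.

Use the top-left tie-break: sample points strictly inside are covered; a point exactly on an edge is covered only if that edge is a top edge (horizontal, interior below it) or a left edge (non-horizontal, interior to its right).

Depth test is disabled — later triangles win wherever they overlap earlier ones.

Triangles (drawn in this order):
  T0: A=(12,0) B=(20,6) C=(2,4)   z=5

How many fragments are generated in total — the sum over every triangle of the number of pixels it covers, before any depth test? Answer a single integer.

T0:
  2·area = 92
  edge (12, 0)→(20, 6): d=(8,6) right/bottom  bias=-1
  edge (20, 6)→(2, 4): d=(-18,-2) top-left  bias=+0
  edge (2, 4)→(12, 0): d=(10,-4) top-left  bias=+0
    (5,0)@(11, 1): e=[14,72,6] → #
    (6,0)@(13, 1): e=[2,76,14] → #
    (7,0)@(15, 1): e=[-10,80,22] → ·
    (2,1)@(5, 3): e=[66,24,2] → #
    (3,1)@(7, 3): e=[54,28,10] → #
    (4,1)@(9, 3): e=[42,32,18] → #
    (7,1)@(15, 3): e=[6,44,42] → #
    (8,1)@(17, 3): e=[-6,48,50] → ·
    (2,2)@(5, 5): e=[82,-12,22] → ·
    (3,2)@(7, 5): e=[70,-8,30] → ·
    (4,2)@(9, 5): e=[58,-4,38] → ·
    (5,2)@(11, 5): e=[46,0,46] → #  [on edge]
  covered (12 px):
    · · · · · # # · · · ·
    · · # # # # # # · · ·
    · · · · · # # # # · ·
    · · · · · · · · · · ·

Result: 12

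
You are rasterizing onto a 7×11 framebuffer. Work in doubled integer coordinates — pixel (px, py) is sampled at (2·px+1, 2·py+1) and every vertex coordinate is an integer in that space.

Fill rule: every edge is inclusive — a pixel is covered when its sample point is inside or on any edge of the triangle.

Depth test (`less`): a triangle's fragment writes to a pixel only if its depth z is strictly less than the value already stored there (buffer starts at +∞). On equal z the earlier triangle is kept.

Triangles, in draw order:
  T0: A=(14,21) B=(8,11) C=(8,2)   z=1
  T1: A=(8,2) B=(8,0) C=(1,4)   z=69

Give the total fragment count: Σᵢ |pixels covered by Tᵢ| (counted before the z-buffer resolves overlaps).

T0:
  2·area = 54
  edge (14, 21)→(8, 11): d=(-6,-10) inclusive
  edge (8, 11)→(8, 2): d=(0,-9) inclusive
  edge (8, 2)→(14, 21): d=(6,19) inclusive
    (4,3)@(9, 7): e=[34,9,11] → #
    (5,3)@(11, 7): e=[54,27,-27] → ·
    (4,4)@(9, 9): e=[22,9,23] → #
    (5,4)@(11, 9): e=[42,27,-15] → ·
    (4,5)@(9, 11): e=[10,9,35] → #
    (5,5)@(11, 11): e=[30,27,-3] → ·
    (4,6)@(9, 13): e=[-2,9,47] → ·
    (5,6)@(11, 13): e=[18,27,9] → #
    (6,6)@(13, 13): e=[38,45,-29] → ·
    (5,7)@(11, 15): e=[6,27,21] → #
    (6,7)@(13, 15): e=[26,45,-17] → ·
    (5,8)@(11, 17): e=[-6,27,33] → ·
  covered (6 px):
    · · · · · · ·
    · · · · · · ·
    · · · · · · ·
    · · · · # · ·
    · · · · # · ·
    · · · · # · ·
    · · · · · # ·
    · · · · · # ·
    · · · · · · ·
    · · · · · · #
    · · · · · · ·
T1:
  2·area = 14  (B↔C swapped to make it positive)
  edge (8, 2)→(1, 4): d=(-7,2) inclusive
  edge (1, 4)→(8, 0): d=(7,-4) inclusive
  edge (8, 0)→(8, 2): d=(0,2) inclusive
    (3,0)@(7, 1): e=[9,3,2] → #
    (4,0)@(9, 1): e=[5,11,-2] → ·
    (1,1)@(3, 3): e=[3,1,10] → #
    (2,1)@(5, 3): e=[-1,9,6] → ·
    (3,1)@(7, 3): e=[-5,17,2] → ·
    (1,2)@(3, 5): e=[-11,15,10] → ·
  covered (2 px):
    · · · # · · ·
    · # · · · · ·
    · · · · · · ·
    · · · · · · ·
    · · · · · · ·
    · · · · · · ·
    · · · · · · ·
    · · · · · · ·
    · · · · · · ·
    · · · · · · ·
    · · · · · · ·

Answer: 8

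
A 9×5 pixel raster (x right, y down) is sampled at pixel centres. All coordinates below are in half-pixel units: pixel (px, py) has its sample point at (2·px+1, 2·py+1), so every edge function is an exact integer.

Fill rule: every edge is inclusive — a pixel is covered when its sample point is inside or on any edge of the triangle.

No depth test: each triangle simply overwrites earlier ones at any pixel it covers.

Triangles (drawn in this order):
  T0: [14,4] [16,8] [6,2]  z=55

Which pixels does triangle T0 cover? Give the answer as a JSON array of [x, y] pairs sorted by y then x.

T0:
  2·area = 28
  edge (14, 4)→(16, 8): d=(2,4) inclusive
  edge (16, 8)→(6, 2): d=(-10,-6) inclusive
  edge (6, 2)→(14, 4): d=(8,2) inclusive
    (4,1)@(9, 3): e=[18,8,2] → █
    (5,1)@(11, 3): e=[10,20,-2] → ·
    (4,2)@(9, 5): e=[22,-12,18] → ·
    (5,2)@(11, 5): e=[14,0,14] → █  [on edge]
    (6,2)@(13, 5): e=[6,12,10] → █
    (7,2)@(15, 5): e=[-2,24,6] → ·
    (5,3)@(11, 7): e=[18,-20,30] → ·
    (6,3)@(13, 7): e=[10,-8,26] → ·
    (7,3)@(15, 7): e=[2,4,22] → █
    (8,3)@(17, 7): e=[-6,16,18] → ·
    (7,4)@(15, 9): e=[6,-16,38] → ·
  covered (4 px):
    · · · · · · · · ·
    · · · · █ · · · ·
    · · · · · █ █ · ·
    · · · · · · · █ ·
    · · · · · · · · ·

Final: [[4,1],[5,2],[6,2],[7,3]]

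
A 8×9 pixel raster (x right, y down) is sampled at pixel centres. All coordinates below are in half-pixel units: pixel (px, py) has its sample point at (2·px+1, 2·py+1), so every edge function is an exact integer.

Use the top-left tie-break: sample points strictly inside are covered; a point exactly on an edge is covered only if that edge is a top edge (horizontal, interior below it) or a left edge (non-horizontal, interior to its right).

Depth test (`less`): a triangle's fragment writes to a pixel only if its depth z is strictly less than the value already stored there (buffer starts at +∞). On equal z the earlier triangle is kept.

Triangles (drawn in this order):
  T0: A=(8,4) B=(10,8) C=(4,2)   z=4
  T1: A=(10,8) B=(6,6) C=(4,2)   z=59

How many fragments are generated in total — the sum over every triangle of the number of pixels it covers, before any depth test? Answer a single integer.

T0:
  2·area = 12
  edge (8, 4)→(10, 8): d=(2,4) right/bottom  bias=-1
  edge (10, 8)→(4, 2): d=(-6,-6) top-left  bias=+0
  edge (4, 2)→(8, 4): d=(4,2) right/bottom  bias=-1
    (1,0)@(3, 1): e=[14,0,-2] → ·  [on edge]
    (2,1)@(5, 3): e=[10,0,2] → █  [on edge]
    (3,1)@(7, 3): e=[2,12,-2] → ·
    (2,2)@(5, 5): e=[14,-12,10] → ·
    (3,2)@(7, 5): e=[6,0,6] → █  [on edge]
    (4,2)@(9, 5): e=[-2,12,2] → ·
    (3,3)@(7, 7): e=[10,-12,14] → ·
    (4,3)@(9, 7): e=[2,0,10] → █  [on edge]
    (5,3)@(11, 7): e=[-6,12,6] → ·
    (4,4)@(9, 9): e=[6,-12,18] → ·
    (5,4)@(11, 9): e=[-2,0,14] → ·  [on edge]
    (6,5)@(13, 11): e=[-6,0,18] → ·  [on edge]
    (7,6)@(15, 13): e=[-10,0,22] → ·  [on edge]
  covered (3 px):
    · · · · · · · ·
    · · █ · · · · ·
    · · · █ · · · ·
    · · · · █ · · ·
    · · · · · · · ·
    · · · · · · · ·
    · · · · · · · ·
    · · · · · · · ·
    · · · · · · · ·
T1:
  2·area = 12
  edge (10, 8)→(6, 6): d=(-4,-2) top-left  bias=+0
  edge (6, 6)→(4, 2): d=(-2,-4) top-left  bias=+0
  edge (4, 2)→(10, 8): d=(6,6) right/bottom  bias=-1
    (1,0)@(3, 1): e=[14,-2,0] → ·  [on edge]
    (2,1)@(5, 3): e=[10,2,0] → ·  [on edge]
    (3,2)@(7, 5): e=[6,6,0] → ·  [on edge]
    (4,3)@(9, 7): e=[2,10,0] → ·  [on edge]
    (5,4)@(11, 9): e=[-2,14,0] → ·  [on edge]
    (6,5)@(13, 11): e=[-6,18,0] → ·  [on edge]
    (7,6)@(15, 13): e=[-10,22,0] → ·  [on edge]
  covered (0 px):
    · · · · · · · ·
    · · · · · · · ·
    · · · · · · · ·
    · · · · · · · ·
    · · · · · · · ·
    · · · · · · · ·
    · · · · · · · ·
    · · · · · · · ·
    · · · · · · · ·

Result: 3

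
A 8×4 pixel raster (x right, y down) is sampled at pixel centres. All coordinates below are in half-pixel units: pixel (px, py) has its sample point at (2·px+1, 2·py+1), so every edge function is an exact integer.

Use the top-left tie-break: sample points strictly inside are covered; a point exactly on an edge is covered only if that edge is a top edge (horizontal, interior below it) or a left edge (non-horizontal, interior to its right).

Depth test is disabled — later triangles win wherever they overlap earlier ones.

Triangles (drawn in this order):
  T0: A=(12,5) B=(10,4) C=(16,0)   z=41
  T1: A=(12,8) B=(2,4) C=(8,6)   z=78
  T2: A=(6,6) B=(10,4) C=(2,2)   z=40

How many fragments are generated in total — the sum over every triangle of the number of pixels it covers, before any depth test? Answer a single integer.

T0:
  2·area = 14
  edge (12, 5)→(10, 4): d=(-2,-1) top-left  bias=+0
  edge (10, 4)→(16, 0): d=(6,-4) top-left  bias=+0
  edge (16, 0)→(12, 5): d=(-4,5) right/bottom  bias=-1
    (7,0)@(15, 1): e=[11,2,1] → X
    (6,1)@(13, 3): e=[5,6,3] → X
    (7,1)@(15, 3): e=[7,14,-7] → .
    (6,2)@(13, 5): e=[1,18,-5] → .
  covered (2 px):
    . . . . . . . X
    . . . . . . X .
    . . . . . . . .
    . . . . . . . .
T1:
  2·area = 4
  edge (12, 8)→(2, 4): d=(-10,-4) top-left  bias=+0
  edge (2, 4)→(8, 6): d=(6,2) right/bottom  bias=-1
  edge (8, 6)→(12, 8): d=(4,2) right/bottom  bias=-1
    (2,2)@(5, 5): e=[2,0,2] → .  [on edge]
    (5,3)@(11, 7): e=[6,0,-2] → .  [on edge]
  covered (0 px):
    . . . . . . . .
    . . . . . . . .
    . . . . . . . .
    . . . . . . . .
T2:
  2·area = 24  (B↔C swapped to make it positive)
  edge (6, 6)→(2, 2): d=(-4,-4) top-left  bias=+0
  edge (2, 2)→(10, 4): d=(8,2) right/bottom  bias=-1
  edge (10, 4)→(6, 6): d=(-4,2) right/bottom  bias=-1
    (0,0)@(1, 1): e=[0,-6,30] → .  [on edge]
    (1,1)@(3, 3): e=[0,6,18] → X  [on edge]
    (2,1)@(5, 3): e=[8,2,14] → X
    (3,1)@(7, 3): e=[16,-2,10] → .
    (1,2)@(3, 5): e=[-8,22,10] → .
    (2,2)@(5, 5): e=[0,18,6] → X  [on edge]
    (3,2)@(7, 5): e=[8,14,2] → X
    (4,2)@(9, 5): e=[16,10,-2] → .
    (2,3)@(5, 7): e=[-8,34,-2] → .
    (3,3)@(7, 7): e=[0,30,-6] → .  [on edge]
  covered (4 px):
    . . . . . . . .
    . X X . . . . .
    . . X X . . . .
    . . . . . . . .

Final: 6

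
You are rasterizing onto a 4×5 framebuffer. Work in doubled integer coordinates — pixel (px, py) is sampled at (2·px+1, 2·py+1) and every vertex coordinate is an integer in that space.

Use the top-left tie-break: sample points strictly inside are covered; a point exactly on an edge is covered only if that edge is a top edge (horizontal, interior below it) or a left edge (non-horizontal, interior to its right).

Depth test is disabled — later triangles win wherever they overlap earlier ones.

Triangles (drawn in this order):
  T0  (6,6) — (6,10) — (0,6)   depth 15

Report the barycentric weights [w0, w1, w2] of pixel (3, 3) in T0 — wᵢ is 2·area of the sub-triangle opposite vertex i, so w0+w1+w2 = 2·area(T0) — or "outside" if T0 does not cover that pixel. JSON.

T0:
  2·area = 24
  edge (6, 6)→(6, 10): d=(0,4) right/bottom  bias=-1
  edge (6, 10)→(0, 6): d=(-6,-4) top-left  bias=+0
  edge (0, 6)→(6, 6): d=(6,0) top-left  bias=+0
    (1,3)@(3, 7): e=[12,6,6] → X
    (2,3)@(5, 7): e=[4,14,6] → X
    (3,3)@(7, 7): e=[-4,22,6] → .
    (1,4)@(3, 9): e=[12,-6,18] → .
    (2,4)@(5, 9): e=[4,2,18] → X
    (3,4)@(7, 9): e=[-4,10,18] → .
  covered (3 px):
    . . . .
    . . . .
    . . . .
    . X X .
    . . X .

Result: "outside"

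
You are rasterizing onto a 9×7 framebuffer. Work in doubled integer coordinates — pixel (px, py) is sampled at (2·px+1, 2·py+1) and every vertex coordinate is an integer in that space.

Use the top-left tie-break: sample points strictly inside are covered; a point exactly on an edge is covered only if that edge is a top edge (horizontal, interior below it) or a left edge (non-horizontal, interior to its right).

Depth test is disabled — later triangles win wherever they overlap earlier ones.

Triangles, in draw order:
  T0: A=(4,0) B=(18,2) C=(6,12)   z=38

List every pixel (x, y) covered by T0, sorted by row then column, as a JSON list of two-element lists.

T0:
  2·area = 164
  edge (4, 0)→(18, 2): d=(14,2) right/bottom  bias=-1
  edge (18, 2)→(6, 12): d=(-12,10) right/bottom  bias=-1
  edge (6, 12)→(4, 0): d=(-2,-12) top-left  bias=+0
    (2,0)@(5, 1): e=[12,142,10] → #
    (3,0)@(7, 1): e=[8,122,34] → #
    (4,0)@(9, 1): e=[4,102,58] → #
    (5,0)@(11, 1): e=[0,82,82] → ·  [on edge]
    (2,1)@(5, 3): e=[40,118,6] → #
    (5,1)@(11, 3): e=[28,58,78] → #
    (6,1)@(13, 3): e=[24,38,102] → #
    (7,1)@(15, 3): e=[20,18,126] → #
    (8,1)@(17, 3): e=[16,-2,150] → ·
    (2,2)@(5, 5): e=[68,94,2] → #
    (7,2)@(15, 5): e=[48,-6,122] → ·
    (2,3)@(5, 7): e=[96,70,-2] → ·
  covered (20 px):
    · · # # # · · · ·
    · · # # # # # # ·
    · · # # # # # · ·
    · · · # # # · · ·
    · · · # # · · · ·
    · · · # · · · · ·
    · · · · · · · · ·

Result: [[2,0],[3,0],[4,0],[2,1],[3,1],[4,1],[5,1],[6,1],[7,1],[2,2],[3,2],[4,2],[5,2],[6,2],[3,3],[4,3],[5,3],[3,4],[4,4],[3,5]]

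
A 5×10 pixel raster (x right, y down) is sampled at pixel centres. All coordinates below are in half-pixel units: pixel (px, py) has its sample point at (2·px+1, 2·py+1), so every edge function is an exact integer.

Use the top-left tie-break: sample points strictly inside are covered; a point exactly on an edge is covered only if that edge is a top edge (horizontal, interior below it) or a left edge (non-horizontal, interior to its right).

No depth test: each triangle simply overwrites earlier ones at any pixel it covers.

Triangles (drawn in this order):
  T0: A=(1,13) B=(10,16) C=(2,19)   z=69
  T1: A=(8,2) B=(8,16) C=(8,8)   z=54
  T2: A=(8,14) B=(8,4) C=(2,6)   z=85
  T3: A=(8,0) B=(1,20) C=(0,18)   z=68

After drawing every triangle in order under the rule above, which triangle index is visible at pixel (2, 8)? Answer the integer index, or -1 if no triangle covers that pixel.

T0:
  2·area = 51
  edge (1, 13)→(10, 16): d=(9,3) right/bottom  bias=-1
  edge (10, 16)→(2, 19): d=(-8,3) right/bottom  bias=-1
  edge (2, 19)→(1, 13): d=(-1,-6) top-left  bias=+0
    (0,6)@(1, 13): e=[0,51,0] → .  [on edge]
    (1,7)@(3, 15): e=[12,29,10] → X
    (2,7)@(5, 15): e=[6,23,22] → X
    (3,7)@(7, 15): e=[0,17,34] → .  [on edge]
    (1,8)@(3, 17): e=[30,13,8] → X
    (3,8)@(7, 17): e=[18,1,32] → X
    (4,8)@(9, 17): e=[12,-5,44] → .
    (1,9)@(3, 19): e=[48,-3,6] → .
    (2,9)@(5, 19): e=[42,-9,18] → .
    (3,9)@(7, 19): e=[36,-15,30] → .
  covered (5 px):
    . . . . .
    . . . . .
    . . . . .
    . . . . .
    . . . . .
    . . . . .
    . . . . .
    . X X . .
    . X X X .
    . . . . .
T1:
  degenerate (2·area = 0) — covers nothing
T2:
  2·area = 60  (B↔C swapped to make it positive)
  edge (8, 14)→(2, 6): d=(-6,-8) top-left  bias=+0
  edge (2, 6)→(8, 4): d=(6,-2) top-left  bias=+0
  edge (8, 4)→(8, 14): d=(0,10) right/bottom  bias=-1
    (2,2)@(5, 5): e=[30,0,30] → X  [on edge]
    (3,2)@(7, 5): e=[46,4,10] → X
    (4,2)@(9, 5): e=[62,8,-10] → .
    (1,3)@(3, 7): e=[2,8,50] → X
    (4,3)@(9, 7): e=[50,20,-10] → .
    (1,4)@(3, 9): e=[-10,20,50] → .
    (2,4)@(5, 9): e=[6,24,30] → X
    (4,4)@(9, 9): e=[38,32,-10] → .
    (2,5)@(5, 11): e=[-6,36,30] → .
    (3,5)@(7, 11): e=[10,40,10] → X
    (4,5)@(9, 11): e=[26,44,-10] → .
    (3,6)@(7, 13): e=[-2,52,10] → .
  covered (8 px):
    . . . . .
    . . . . .
    . . X X .
    . X X X .
    . . X X .
    . . . X .
    . . . . .
    . . . . .
    . . . . .
    . . . . .
T3:
  2·area = 34
  edge (8, 0)→(1, 20): d=(-7,20) right/bottom  bias=-1
  edge (1, 20)→(0, 18): d=(-1,-2) top-left  bias=+0
  edge (0, 18)→(8, 0): d=(8,-18) top-left  bias=+0
    (2,3)@(5, 7): e=[11,21,2] → X
    (3,3)@(7, 7): e=[-29,25,38] → .
    (2,4)@(5, 9): e=[-3,19,18] → .
    (1,6)@(3, 13): e=[9,11,14] → X
    (2,6)@(5, 13): e=[-31,15,50] → .
    (1,7)@(3, 15): e=[-5,9,30] → .
    (0,8)@(1, 17): e=[21,3,10] → X
    (1,8)@(3, 17): e=[-19,7,46] → .
    (0,9)@(1, 19): e=[7,1,26] → X
    (1,9)@(3, 19): e=[-33,5,62] → .
  covered (4 px):
    . . . . .
    . . . . .
    . . . . .
    . . X . .
    . . . . .
    . . . . .
    . X . . .
    . . . . .
    X . . . .
    X . . . .

Z-buffer (winner per pixel, '.' = empty):
  . . . . .
  . . . . .
  . . 2 2 .
  . 2 3 2 .
  . . 2 2 .
  . . . 2 .
  . 3 . . .
  . 0 0 . .
  3 0 0 0 .
  3 . . . .

Answer: 0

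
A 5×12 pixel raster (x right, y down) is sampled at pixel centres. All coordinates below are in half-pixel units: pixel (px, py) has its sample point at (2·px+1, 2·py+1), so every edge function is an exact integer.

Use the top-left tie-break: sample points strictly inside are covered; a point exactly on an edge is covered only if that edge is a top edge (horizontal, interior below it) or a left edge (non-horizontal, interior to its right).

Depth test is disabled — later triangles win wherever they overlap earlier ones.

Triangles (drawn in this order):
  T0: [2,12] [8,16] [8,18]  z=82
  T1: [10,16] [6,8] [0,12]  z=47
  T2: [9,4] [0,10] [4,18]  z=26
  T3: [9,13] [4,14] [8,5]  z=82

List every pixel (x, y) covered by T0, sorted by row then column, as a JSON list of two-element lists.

T0:
  2·area = 12
  edge (2, 12)→(8, 16): d=(6,4) right/bottom  bias=-1
  edge (8, 16)→(8, 18): d=(0,2) right/bottom  bias=-1
  edge (8, 18)→(2, 12): d=(-6,-6) top-left  bias=+0
    (0,5)@(1, 11): e=[-2,14,0] → .  [on edge]
    (1,6)@(3, 13): e=[2,10,0] → X  [on edge]
    (2,6)@(5, 13): e=[-6,6,12] → .
    (1,7)@(3, 15): e=[14,10,-12] → .
    (2,7)@(5, 15): e=[6,6,0] → X  [on edge]
    (3,7)@(7, 15): e=[-2,2,12] → .
    (2,8)@(5, 17): e=[18,6,-12] → .
    (3,8)@(7, 17): e=[10,2,0] → X  [on edge]
    (4,8)@(9, 17): e=[2,-2,12] → .
    (3,9)@(7, 19): e=[22,2,-12] → .
    (4,9)@(9, 19): e=[14,-2,0] → .  [on edge]
  covered (3 px):
    . . . . .
    . . . . .
    . . . . .
    . . . . .
    . . . . .
    . . . . .
    . X . . .
    . . X . .
    . . . X .
    . . . . .
    . . . . .
    . . . . .
T1:
  2·area = 64  (B↔C swapped to make it positive)
  edge (10, 16)→(0, 12): d=(-10,-4) top-left  bias=+0
  edge (0, 12)→(6, 8): d=(6,-4) top-left  bias=+0
  edge (6, 8)→(10, 16): d=(4,8) right/bottom  bias=-1
    (2,4)@(5, 9): e=[50,2,12] → X
    (3,4)@(7, 9): e=[58,10,-4] → .
    (1,5)@(3, 11): e=[22,6,36] → X
    (3,5)@(7, 11): e=[38,22,4] → X
    (4,5)@(9, 11): e=[46,30,-12] → .
    (1,6)@(3, 13): e=[2,18,44] → X
    (4,6)@(9, 13): e=[26,42,-4] → .
    (1,7)@(3, 15): e=[-18,30,52] → .
    (2,7)@(5, 15): e=[-10,38,36] → .
    (3,7)@(7, 15): e=[-2,46,20] → .
    (4,7)@(9, 15): e=[6,54,4] → X
    (4,8)@(9, 17): e=[-14,66,12] → .
  covered (8 px):
    . . . . .
    . . . . .
    . . . . .
    . . . . .
    . . X . .
    . X X X .
    . X X X .
    . . . . X
    . . . . .
    . . . . .
    . . . . .
    . . . . .
T2:
  2·area = 96  (B↔C swapped to make it positive)
  edge (9, 4)→(4, 18): d=(-5,14) right/bottom  bias=-1
  edge (4, 18)→(0, 10): d=(-4,-8) top-left  bias=+0
  edge (0, 10)→(9, 4): d=(9,-6) top-left  bias=+0
    (2,3)@(5, 7): e=[41,52,3] → X
    (3,3)@(7, 7): e=[13,68,15] → X
    (4,3)@(9, 7): e=[-15,84,27] → .
    (1,4)@(3, 9): e=[59,28,9] → X
    (4,4)@(9, 9): e=[-25,76,45] → .
    (0,5)@(1, 11): e=[77,4,15] → X
    (3,5)@(7, 11): e=[-7,52,51] → .
    (0,6)@(1, 13): e=[67,-4,33] → .
    (1,6)@(3, 13): e=[39,12,45] → X
    (3,6)@(7, 13): e=[-17,44,69] → .
    (1,7)@(3, 15): e=[29,4,63] → X
    (3,7)@(7, 15): e=[-27,36,87] → .
  covered (12 px):
    . . . . .
    . . . . .
    . . . . .
    . . X X .
    . X X X .
    X X X . .
    . X X . .
    . X X . .
    . . . . .
    . . . . .
    . . . . .
    . . . . .
T3:
  2·area = 41
  edge (9, 13)→(4, 14): d=(-5,1) right/bottom  bias=-1
  edge (4, 14)→(8, 5): d=(4,-9) top-left  bias=+0
  edge (8, 5)→(9, 13): d=(1,8) right/bottom  bias=-1
    (3,4)@(7, 9): e=[22,7,12] → X
    (4,4)@(9, 9): e=[20,25,-4] → .
    (3,5)@(7, 11): e=[12,15,14] → X
    (4,5)@(9, 11): e=[10,33,-2] → .
    (2,6)@(5, 13): e=[4,5,32] → X
    (4,6)@(9, 13): e=[0,41,0] → .  [on edge]
    (2,7)@(5, 15): e=[-6,13,34] → .
    (3,7)@(7, 15): e=[-8,31,18] → .
  covered (4 px):
    . . . . .
    . . . . .
    . . . . .
    . . . . .
    . . . X .
    . . . X .
    . . X X .
    . . . . .
    . . . . .
    . . . . .
    . . . . .
    . . . . .

Final: [[1,6],[2,7],[3,8]]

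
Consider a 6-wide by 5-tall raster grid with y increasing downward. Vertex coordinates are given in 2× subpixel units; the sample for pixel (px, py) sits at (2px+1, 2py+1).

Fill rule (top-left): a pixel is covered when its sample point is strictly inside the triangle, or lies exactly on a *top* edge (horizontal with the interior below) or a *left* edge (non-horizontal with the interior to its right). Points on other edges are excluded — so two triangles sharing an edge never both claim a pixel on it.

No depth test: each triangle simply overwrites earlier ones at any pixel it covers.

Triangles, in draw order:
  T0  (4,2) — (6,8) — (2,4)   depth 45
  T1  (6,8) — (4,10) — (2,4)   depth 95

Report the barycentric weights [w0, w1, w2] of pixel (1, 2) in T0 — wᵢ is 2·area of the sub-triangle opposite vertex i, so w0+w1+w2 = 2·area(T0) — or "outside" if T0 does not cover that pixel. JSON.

T0:
  2·area = 16
  edge (4, 2)→(6, 8): d=(2,6) right/bottom  bias=-1
  edge (6, 8)→(2, 4): d=(-4,-4) top-left  bias=+0
  edge (2, 4)→(4, 2): d=(2,-2) top-left  bias=+0
    (2,0)@(5, 1): e=[-8,24,0] → ·  [on edge]
    (0,1)@(1, 3): e=[20,0,-4] → ·  [on edge]
    (1,1)@(3, 3): e=[8,8,0] → #  [on edge]
    (2,1)@(5, 3): e=[-4,16,4] → ·
    (0,2)@(1, 5): e=[24,-8,0] → ·  [on edge]
    (1,2)@(3, 5): e=[12,0,4] → #  [on edge]
    (2,2)@(5, 5): e=[0,8,8] → ·  [on edge]
    (1,3)@(3, 7): e=[16,-8,8] → ·
    (2,3)@(5, 7): e=[4,0,12] → #  [on edge]
    (3,3)@(7, 7): e=[-8,8,16] → ·
    (2,4)@(5, 9): e=[8,-8,16] → ·
    (3,4)@(7, 9): e=[-4,0,20] → ·  [on edge]
  covered (3 px):
    · · · · · ·
    · # · · · ·
    · # · · · ·
    · · # · · ·
    · · · · · ·
T1:
  2·area = 16
  edge (6, 8)→(4, 10): d=(-2,2) right/bottom  bias=-1
  edge (4, 10)→(2, 4): d=(-2,-6) top-left  bias=+0
  edge (2, 4)→(6, 8): d=(4,4) right/bottom  bias=-1
    (0,0)@(1, 1): e=[24,0,-8] → ·  [on edge]
    (0,1)@(1, 3): e=[20,-4,0] → ·  [on edge]
    (5,1)@(11, 3): e=[0,56,-40] → ·  [on edge]
    (1,2)@(3, 5): e=[12,4,0] → ·  [on edge]
    (4,2)@(9, 5): e=[0,40,-24] → ·  [on edge]
    (1,3)@(3, 7): e=[8,0,8] → #  [on edge]
    (2,3)@(5, 7): e=[4,12,0] → ·  [on edge]
    (3,3)@(7, 7): e=[0,24,-8] → ·  [on edge]
    (1,4)@(3, 9): e=[4,-4,16] → ·
    (2,4)@(5, 9): e=[0,8,8] → ·  [on edge]
    (3,4)@(7, 9): e=[-4,20,0] → ·  [on edge]
  covered (1 px):
    · · · · · ·
    · · · · · ·
    · · · · · ·
    · # · · · ·
    · · · · · ·

Result: [0,4,12]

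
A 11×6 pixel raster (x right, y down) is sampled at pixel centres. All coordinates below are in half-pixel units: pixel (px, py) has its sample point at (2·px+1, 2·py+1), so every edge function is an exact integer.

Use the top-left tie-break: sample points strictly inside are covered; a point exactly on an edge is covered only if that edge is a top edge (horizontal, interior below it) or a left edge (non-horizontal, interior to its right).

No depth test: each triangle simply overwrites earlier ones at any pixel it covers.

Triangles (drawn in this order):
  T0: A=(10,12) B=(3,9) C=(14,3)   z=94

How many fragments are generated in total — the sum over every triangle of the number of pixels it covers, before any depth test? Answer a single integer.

T0:
  2·area = 75
  edge (10, 12)→(3, 9): d=(-7,-3) top-left  bias=+0
  edge (3, 9)→(14, 3): d=(11,-6) top-left  bias=+0
  edge (14, 3)→(10, 12): d=(-4,9) right/bottom  bias=-1
    (5,2)@(11, 5): e=[52,4,19] → #
    (6,2)@(13, 5): e=[58,16,1] → #
    (7,2)@(15, 5): e=[64,28,-17] → ·
    (3,3)@(7, 7): e=[26,2,47] → #
    (4,3)@(9, 7): e=[32,14,29] → #
    (6,3)@(13, 7): e=[44,38,-7] → ·
    (1,4)@(3, 9): e=[0,0,75] → #  [on edge]
    (2,4)@(5, 9): e=[6,12,57] → #
    (6,4)@(13, 9): e=[30,60,-15] → ·
    (1,5)@(3, 11): e=[-14,22,67] → ·
    (2,5)@(5, 11): e=[-8,34,49] → ·
    (3,5)@(7, 11): e=[-2,46,31] → ·
  covered (11 px):
    · · · · · · · · · · ·
    · · · · · · · · · · ·
    · · · · · # # · · · ·
    · · · # # # · · · · ·
    · # # # # # · · · · ·
    · · · · # · · · · · ·

Result: 11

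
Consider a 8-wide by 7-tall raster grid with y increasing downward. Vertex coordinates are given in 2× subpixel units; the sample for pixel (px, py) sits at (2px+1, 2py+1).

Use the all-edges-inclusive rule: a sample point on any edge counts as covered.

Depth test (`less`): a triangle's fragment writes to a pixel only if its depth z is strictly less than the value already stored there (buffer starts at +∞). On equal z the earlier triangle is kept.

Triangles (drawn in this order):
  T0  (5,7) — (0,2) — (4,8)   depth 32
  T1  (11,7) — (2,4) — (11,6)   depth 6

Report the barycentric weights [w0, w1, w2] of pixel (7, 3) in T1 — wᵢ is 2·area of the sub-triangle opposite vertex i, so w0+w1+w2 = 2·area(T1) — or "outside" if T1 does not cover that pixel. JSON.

T0:
  2·area = 10  (B↔C swapped to make it positive)
  edge (5, 7)→(4, 8): d=(-1,1) inclusive
  edge (4, 8)→(0, 2): d=(-4,-6) inclusive
  edge (0, 2)→(5, 7): d=(5,5) inclusive
    (5,0)@(11, 1): e=[0,70,-60] → .  [on edge]
    (0,1)@(1, 3): e=[8,2,0] → X  [on edge]
    (1,1)@(3, 3): e=[6,14,-10] → .
    (4,1)@(9, 3): e=[0,50,-40] → .  [on edge]
    (0,2)@(1, 5): e=[6,-6,10] → .
    (1,2)@(3, 5): e=[4,6,0] → X  [on edge]
    (2,2)@(5, 5): e=[2,18,-10] → .
    (3,2)@(7, 5): e=[0,30,-20] → .  [on edge]
    (1,3)@(3, 7): e=[2,-2,10] → .
    (2,3)@(5, 7): e=[0,10,0] → X  [on edge]
    (3,3)@(7, 7): e=[-2,22,-10] → .
    (1,4)@(3, 9): e=[0,-10,20] → .  [on edge]
    (3,4)@(7, 9): e=[-4,14,0] → .  [on edge]
    (0,5)@(1, 11): e=[0,-30,40] → .  [on edge]
    (4,5)@(9, 11): e=[-8,18,0] → .  [on edge]
    (5,6)@(11, 13): e=[-12,22,0] → .  [on edge]
  covered (3 px):
    . . . . . . . .
    X . . . . . . .
    . X . . . . . .
    . . X . . . . .
    . . . . . . . .
    . . . . . . . .
    . . . . . . . .
T1:
  2·area = 9
  edge (11, 7)→(2, 4): d=(-9,-3) inclusive
  edge (2, 4)→(11, 6): d=(9,2) inclusive
  edge (11, 6)→(11, 7): d=(0,1) inclusive
    (5,0)@(11, 1): e=[54,-45,0] → .  [on edge]
    (5,1)@(11, 3): e=[36,-27,0] → .  [on edge]
    (2,2)@(5, 5): e=[0,3,6] → X  [on edge]
    (3,2)@(7, 5): e=[6,-1,4] → .
    (5,2)@(11, 5): e=[18,-9,0] → .  [on edge]
    (2,3)@(5, 7): e=[-18,21,6] → .
    (5,3)@(11, 7): e=[0,9,0] → X  [on edge]
    (6,3)@(13, 7): e=[6,5,-2] → .
    (5,4)@(11, 9): e=[-18,27,0] → .  [on edge]
    (5,5)@(11, 11): e=[-36,45,0] → .  [on edge]
    (5,6)@(11, 13): e=[-54,63,0] → .  [on edge]
  covered (2 px):
    . . . . . . . .
    . . . . . . . .
    . . X . . . . .
    . . . . . X . .
    . . . . . . . .
    . . . . . . . .
    . . . . . . . .

Answer: "outside"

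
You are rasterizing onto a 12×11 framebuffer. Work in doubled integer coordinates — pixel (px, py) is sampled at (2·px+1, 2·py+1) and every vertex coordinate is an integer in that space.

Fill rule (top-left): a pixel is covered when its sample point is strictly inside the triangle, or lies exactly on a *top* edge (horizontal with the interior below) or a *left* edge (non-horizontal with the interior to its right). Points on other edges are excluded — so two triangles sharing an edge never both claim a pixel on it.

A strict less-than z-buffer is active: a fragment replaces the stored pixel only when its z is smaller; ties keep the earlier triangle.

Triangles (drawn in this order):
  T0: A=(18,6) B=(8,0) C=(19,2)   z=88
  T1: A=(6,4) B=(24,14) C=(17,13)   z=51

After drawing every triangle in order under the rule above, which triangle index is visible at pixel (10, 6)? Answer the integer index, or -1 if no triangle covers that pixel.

T0:
  2·area = 46
  edge (18, 6)→(8, 0): d=(-10,-6) top-left  bias=+0
  edge (8, 0)→(19, 2): d=(11,2) right/bottom  bias=-1
  edge (19, 2)→(18, 6): d=(-1,4) right/bottom  bias=-1
    (5,0)@(11, 1): e=[8,5,33] → #
    (6,0)@(13, 1): e=[20,1,25] → #
    (7,0)@(15, 1): e=[32,-3,17] → ·
    (5,1)@(11, 3): e=[-12,27,31] → ·
    (6,1)@(13, 3): e=[0,23,23] → #  [on edge]
    (7,1)@(15, 3): e=[12,19,15] → #
    (8,1)@(17, 3): e=[24,15,7] → #
    (9,1)@(19, 3): e=[36,11,-1] → ·
    (6,2)@(13, 5): e=[-20,45,21] → ·
    (7,2)@(15, 5): e=[-8,41,13] → ·
    (8,2)@(17, 5): e=[4,37,5] → #
    (9,2)@(19, 5): e=[16,33,-3] → ·
    (11,4)@(23, 9): e=[0,69,-23] → ·  [on edge]
  covered (6 px):
    · · · · · # # · · · · ·
    · · · · · · # # # · · ·
    · · · · · · · · # · · ·
    · · · · · · · · · · · ·
    · · · · · · · · · · · ·
    · · · · · · · · · · · ·
    · · · · · · · · · · · ·
    · · · · · · · · · · · ·
    · · · · · · · · · · · ·
    · · · · · · · · · · · ·
    · · · · · · · · · · · ·
T1:
  2·area = 52
  edge (6, 4)→(24, 14): d=(18,10) right/bottom  bias=-1
  edge (24, 14)→(17, 13): d=(-7,-1) top-left  bias=+0
  edge (17, 13)→(6, 4): d=(-11,-9) top-left  bias=+0
    (5,3)@(11, 7): e=[4,36,12] → #
    (6,3)@(13, 7): e=[-16,38,30] → ·
    (5,4)@(11, 9): e=[40,22,-10] → ·
    (6,4)@(13, 9): e=[20,24,8] → #
    (7,4)@(15, 9): e=[0,26,26] → ·  [on edge]
    (1,5)@(3, 11): e=[156,0,-104] → ·  [on edge]
    (6,5)@(13, 11): e=[56,10,-14] → ·
    (7,5)@(15, 11): e=[36,12,4] → #
    (8,5)@(17, 11): e=[16,14,22] → #
    (9,5)@(19, 11): e=[-4,16,40] → ·
    (7,6)@(15, 13): e=[72,-2,-18] → ·
    (8,6)@(17, 13): e=[52,0,0] → #  [on edge]
  covered (7 px):
    · · · · · · · · · · · ·
    · · · · · · · · · · · ·
    · · · · · · · · · · · ·
    · · · · · # · · · · · ·
    · · · · · · # · · · · ·
    · · · · · · · # # · · ·
    · · · · · · · · # # # ·
    · · · · · · · · · · · ·
    · · · · · · · · · · · ·
    · · · · · · · · · · · ·
    · · · · · · · · · · · ·

Z-buffer (winner per pixel, '.' = empty):
  . . . . . 0 0 . . . . .
  . . . . . . 0 0 0 . . .
  . . . . . . . . 0 . . .
  . . . . . 1 . . . . . .
  . . . . . . 1 . . . . .
  . . . . . . . 1 1 . . .
  . . . . . . . . 1 1 1 .
  . . . . . . . . . . . .
  . . . . . . . . . . . .
  . . . . . . . . . . . .
  . . . . . . . . . . . .

Result: 1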